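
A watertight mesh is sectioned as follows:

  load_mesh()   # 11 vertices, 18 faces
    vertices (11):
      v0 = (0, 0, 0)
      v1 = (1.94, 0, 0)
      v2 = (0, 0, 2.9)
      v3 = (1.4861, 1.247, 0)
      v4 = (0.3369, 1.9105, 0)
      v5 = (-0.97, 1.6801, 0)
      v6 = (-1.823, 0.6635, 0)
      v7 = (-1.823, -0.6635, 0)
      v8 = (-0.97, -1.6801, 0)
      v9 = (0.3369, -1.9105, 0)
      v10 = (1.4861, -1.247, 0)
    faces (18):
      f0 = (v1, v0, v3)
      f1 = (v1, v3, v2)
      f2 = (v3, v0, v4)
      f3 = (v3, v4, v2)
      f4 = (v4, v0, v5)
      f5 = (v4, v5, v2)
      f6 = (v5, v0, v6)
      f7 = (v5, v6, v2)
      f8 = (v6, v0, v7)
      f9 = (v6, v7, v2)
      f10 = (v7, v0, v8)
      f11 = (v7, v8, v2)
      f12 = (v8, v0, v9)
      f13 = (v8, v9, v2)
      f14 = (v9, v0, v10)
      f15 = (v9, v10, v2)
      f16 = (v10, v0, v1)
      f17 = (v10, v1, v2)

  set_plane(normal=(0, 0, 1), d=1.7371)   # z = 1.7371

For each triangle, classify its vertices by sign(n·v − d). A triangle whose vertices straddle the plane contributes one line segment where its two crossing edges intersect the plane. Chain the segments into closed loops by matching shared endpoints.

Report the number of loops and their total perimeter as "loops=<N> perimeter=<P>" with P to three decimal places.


loops=1 perimeter=4.789

Straddling triangles (9 of 18):
  (v1,v3,v2) [--+] → (0.595926, 0.500047, 1.7371)–(0.77794, 0, 1.7371)  len=0.5321
  (v3,v4,v2) [--+] → (0.135097, 0.76611, 1.7371)–(0.595926, 0.500047, 1.7371)  len=0.5321
  (v4,v5,v2) [--+] → (-0.38897, 0.67372, 1.7371)–(0.135097, 0.766111, 1.7371)  len=0.5321
  (v5,v6,v2) [--+] → (-0.731023, 0.266063, 1.7371)–(-0.38897, 0.67372, 1.7371)  len=0.5322
  (v6,v7,v2) [--+] → (-0.731023, -0.266063, 1.7371)–(-0.731023, 0.266063, 1.7371)  len=0.5321
  (v7,v8,v2) [--+] → (-0.38897, -0.67372, 1.7371)–(-0.731023, -0.266063, 1.7371)  len=0.5322
  (v8,v9,v2) [--+] → (0.135097, -0.76611, 1.7371)–(-0.38897, -0.67372, 1.7371)  len=0.5321
  (v9,v10,v2) [--+] → (0.595926, -0.500047, 1.7371)–(0.135097, -0.766111, 1.7371)  len=0.5321
  (v10,v1,v2) [--+] → (0.77794, 0, 1.7371)–(0.595926, -0.500047, 1.7371)  len=0.5321

Chained into 1 loop(s):
  loop 1: 9 segments, perimeter = 4.7893
Total perimeter = 4.789


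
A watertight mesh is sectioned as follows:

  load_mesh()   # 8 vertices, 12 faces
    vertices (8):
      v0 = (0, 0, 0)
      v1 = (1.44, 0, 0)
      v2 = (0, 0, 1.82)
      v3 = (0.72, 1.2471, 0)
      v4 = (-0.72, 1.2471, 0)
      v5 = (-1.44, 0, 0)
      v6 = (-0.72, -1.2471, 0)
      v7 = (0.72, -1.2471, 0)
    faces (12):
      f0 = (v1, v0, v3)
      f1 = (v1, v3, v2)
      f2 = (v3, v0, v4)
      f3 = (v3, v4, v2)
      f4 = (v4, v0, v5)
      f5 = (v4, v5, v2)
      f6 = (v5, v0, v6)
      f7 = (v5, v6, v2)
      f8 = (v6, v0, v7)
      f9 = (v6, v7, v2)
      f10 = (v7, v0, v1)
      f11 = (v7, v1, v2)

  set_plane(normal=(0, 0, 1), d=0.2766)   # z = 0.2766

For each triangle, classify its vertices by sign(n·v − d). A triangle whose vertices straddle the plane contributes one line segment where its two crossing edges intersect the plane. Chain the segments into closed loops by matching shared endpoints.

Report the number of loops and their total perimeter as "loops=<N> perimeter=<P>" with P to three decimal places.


loops=1 perimeter=7.327

Straddling triangles (6 of 12):
  (v1,v3,v2) [--+] → (0.610576, 1.05757, 0.2766)–(1.22115, 0, 0.2766)  len=1.2212
  (v3,v4,v2) [--+] → (-0.610576, 1.05757, 0.2766)–(0.610576, 1.05757, 0.2766)  len=1.2212
  (v4,v5,v2) [--+] → (-1.22115, 0, 0.2766)–(-0.610576, 1.05757, 0.2766)  len=1.2212
  (v5,v6,v2) [--+] → (-0.610576, -1.05757, 0.2766)–(-1.22115, 0, 0.2766)  len=1.2212
  (v6,v7,v2) [--+] → (0.610576, -1.05757, 0.2766)–(-0.610576, -1.05757, 0.2766)  len=1.2212
  (v7,v1,v2) [--+] → (1.22115, 0, 0.2766)–(0.610576, -1.05757, 0.2766)  len=1.2212

Chained into 1 loop(s):
  loop 1: 6 segments, perimeter = 7.3270
Total perimeter = 7.327


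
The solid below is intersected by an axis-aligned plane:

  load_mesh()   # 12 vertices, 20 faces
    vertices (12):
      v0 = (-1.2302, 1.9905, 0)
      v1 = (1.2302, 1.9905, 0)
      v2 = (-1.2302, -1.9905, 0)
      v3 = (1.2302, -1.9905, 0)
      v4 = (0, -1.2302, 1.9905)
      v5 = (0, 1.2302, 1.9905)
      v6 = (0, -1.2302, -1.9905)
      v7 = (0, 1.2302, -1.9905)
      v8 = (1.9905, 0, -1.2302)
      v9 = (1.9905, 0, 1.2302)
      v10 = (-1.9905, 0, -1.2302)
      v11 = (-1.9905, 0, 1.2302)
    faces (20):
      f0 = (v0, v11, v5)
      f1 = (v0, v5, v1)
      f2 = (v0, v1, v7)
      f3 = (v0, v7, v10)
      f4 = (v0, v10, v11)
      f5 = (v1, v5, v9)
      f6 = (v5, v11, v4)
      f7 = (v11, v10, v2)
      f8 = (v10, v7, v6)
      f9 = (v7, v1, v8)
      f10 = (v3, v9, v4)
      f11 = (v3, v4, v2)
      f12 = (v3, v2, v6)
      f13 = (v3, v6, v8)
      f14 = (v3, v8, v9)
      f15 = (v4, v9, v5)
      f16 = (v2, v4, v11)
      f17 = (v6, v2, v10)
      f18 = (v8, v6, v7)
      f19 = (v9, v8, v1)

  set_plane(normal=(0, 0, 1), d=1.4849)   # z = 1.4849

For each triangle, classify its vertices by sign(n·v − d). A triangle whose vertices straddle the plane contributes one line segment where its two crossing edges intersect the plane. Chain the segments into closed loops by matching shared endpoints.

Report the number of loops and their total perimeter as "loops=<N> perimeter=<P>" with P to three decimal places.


loops=1 perimeter=8.619

Straddling triangles (8 of 20):
  (v0,v11,v5) [--+] → (-1.32368, 0.412116, 1.4849)–(-0.312479, 1.42332, 1.4849)  len=1.4301
  (v0,v5,v1) [-+-] → (-0.312479, 1.42332, 1.4849)–(0.312479, 1.42332, 1.4849)  len=0.6250
  (v1,v5,v9) [-+-] → (0.312479, 1.42332, 1.4849)–(1.32368, 0.412116, 1.4849)  len=1.4301
  (v5,v11,v4) [+-+] → (-1.32368, 0.412116, 1.4849)–(-1.32368, -0.412116, 1.4849)  len=0.8242
  (v3,v9,v4) [--+] → (1.32368, -0.412116, 1.4849)–(0.312479, -1.42332, 1.4849)  len=1.4301
  (v3,v4,v2) [-+-] → (0.312479, -1.42332, 1.4849)–(-0.312479, -1.42332, 1.4849)  len=0.6250
  (v4,v9,v5) [+-+] → (1.32368, -0.412116, 1.4849)–(1.32368, 0.412116, 1.4849)  len=0.8242
  (v2,v4,v11) [-+-] → (-0.312479, -1.42332, 1.4849)–(-1.32368, -0.412116, 1.4849)  len=1.4301

Chained into 1 loop(s):
  loop 1: 8 segments, perimeter = 8.6186
Total perimeter = 8.619


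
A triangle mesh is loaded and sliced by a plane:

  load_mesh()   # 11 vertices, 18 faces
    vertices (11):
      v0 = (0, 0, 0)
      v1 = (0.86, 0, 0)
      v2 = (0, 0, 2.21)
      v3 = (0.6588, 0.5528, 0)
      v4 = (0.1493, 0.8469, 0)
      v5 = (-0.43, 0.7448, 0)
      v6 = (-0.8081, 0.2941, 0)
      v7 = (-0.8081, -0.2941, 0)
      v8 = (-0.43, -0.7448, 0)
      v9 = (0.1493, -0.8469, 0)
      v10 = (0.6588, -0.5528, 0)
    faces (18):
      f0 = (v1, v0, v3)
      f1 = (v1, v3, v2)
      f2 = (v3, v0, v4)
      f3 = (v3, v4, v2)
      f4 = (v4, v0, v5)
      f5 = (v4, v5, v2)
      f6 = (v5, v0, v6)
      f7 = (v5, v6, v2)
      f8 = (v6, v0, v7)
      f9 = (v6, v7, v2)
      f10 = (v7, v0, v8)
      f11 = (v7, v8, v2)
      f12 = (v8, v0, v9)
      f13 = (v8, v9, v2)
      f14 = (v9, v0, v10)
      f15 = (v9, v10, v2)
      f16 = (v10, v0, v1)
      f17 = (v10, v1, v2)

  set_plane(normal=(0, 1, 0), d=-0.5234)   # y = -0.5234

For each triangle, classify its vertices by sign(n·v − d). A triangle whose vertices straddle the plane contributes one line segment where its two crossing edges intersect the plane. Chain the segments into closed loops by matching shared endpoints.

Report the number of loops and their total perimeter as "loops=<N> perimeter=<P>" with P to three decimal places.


Straddling triangles (8 of 18):
  (v7,v0,v8) [++-] → (-0.302178, -0.5234, 0)–(-0.615736, -0.5234, 0)  len=0.3136
  (v7,v8,v2) [+-+] → (-0.615736, -0.5234, 0)–(-0.302178, -0.5234, 0.656947)  len=0.7279
  (v8,v0,v9) [-+-] → (-0.302178, -0.5234, 0)–(0.0922702, -0.5234, 0)  len=0.3944
  (v8,v9,v2) [--+] → (0.0922702, -0.5234, 0.844179)–(-0.302178, -0.5234, 0.656947)  len=0.4366
  (v9,v0,v10) [-+-] → (0.0922702, -0.5234, 0)–(0.623763, -0.5234, 0)  len=0.5315
  (v9,v10,v2) [--+] → (0.623763, -0.5234, 0.117536)–(0.0922702, -0.5234, 0.844179)  len=0.9003
  (v10,v0,v1) [-++] → (0.623763, -0.5234, 0)–(0.669501, -0.5234, 0)  len=0.0457
  (v10,v1,v2) [-++] → (0.669501, -0.5234, 0)–(0.623763, -0.5234, 0.117536)  len=0.1261

Chained into 1 loop(s):
  loop 1: 8 segments, perimeter = 3.4762
Total perimeter = 3.476

loops=1 perimeter=3.476


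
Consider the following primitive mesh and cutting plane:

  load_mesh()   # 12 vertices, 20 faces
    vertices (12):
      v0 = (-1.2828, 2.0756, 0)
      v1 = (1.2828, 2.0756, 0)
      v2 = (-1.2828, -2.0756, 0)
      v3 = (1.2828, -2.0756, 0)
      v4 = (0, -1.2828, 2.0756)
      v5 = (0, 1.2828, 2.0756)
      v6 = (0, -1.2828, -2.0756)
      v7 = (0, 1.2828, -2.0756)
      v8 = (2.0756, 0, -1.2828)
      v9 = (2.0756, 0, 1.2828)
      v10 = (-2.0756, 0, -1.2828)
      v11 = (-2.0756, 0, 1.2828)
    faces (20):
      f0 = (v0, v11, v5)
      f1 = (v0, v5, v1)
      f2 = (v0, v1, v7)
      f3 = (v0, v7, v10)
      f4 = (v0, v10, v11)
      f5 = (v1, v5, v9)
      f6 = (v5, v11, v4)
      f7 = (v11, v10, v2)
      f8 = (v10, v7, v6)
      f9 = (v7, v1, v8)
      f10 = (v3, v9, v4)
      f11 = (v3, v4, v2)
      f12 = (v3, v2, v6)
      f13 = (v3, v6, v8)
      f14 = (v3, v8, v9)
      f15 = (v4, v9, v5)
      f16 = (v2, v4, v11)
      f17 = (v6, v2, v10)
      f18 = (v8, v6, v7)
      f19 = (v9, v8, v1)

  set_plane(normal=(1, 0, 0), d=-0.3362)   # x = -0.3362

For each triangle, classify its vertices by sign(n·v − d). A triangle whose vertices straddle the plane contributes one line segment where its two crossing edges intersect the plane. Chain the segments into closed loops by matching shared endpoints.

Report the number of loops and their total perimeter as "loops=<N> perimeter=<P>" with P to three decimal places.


Straddling triangles (10 of 20):
  (v0,v11,v5) [--+] → (-0.3362, 1.07502, 1.94718)–(-0.3362, 1.49058, 1.53162)  len=0.5877
  (v0,v5,v1) [-++] → (-0.3362, 1.49058, 1.53162)–(-0.3362, 2.0756, 0)  len=1.6395
  (v0,v1,v7) [-++] → (-0.3362, 2.0756, 0)–(-0.3362, 1.49058, -1.53162)  len=1.6395
  (v0,v7,v10) [-+-] → (-0.3362, 1.49058, -1.53162)–(-0.3362, 1.07502, -1.94718)  len=0.5877
  (v5,v11,v4) [+-+] → (-0.3362, 1.07502, 1.94718)–(-0.3362, -1.07502, 1.94718)  len=2.1500
  (v10,v7,v6) [-++] → (-0.3362, 1.07502, -1.94718)–(-0.3362, -1.07502, -1.94718)  len=2.1500
  (v3,v4,v2) [++-] → (-0.3362, -1.49058, 1.53162)–(-0.3362, -2.0756, 0)  len=1.6395
  (v3,v2,v6) [+-+] → (-0.3362, -2.0756, 0)–(-0.3362, -1.49058, -1.53162)  len=1.6395
  (v2,v4,v11) [-+-] → (-0.3362, -1.49058, 1.53162)–(-0.3362, -1.07502, 1.94718)  len=0.5877
  (v6,v2,v10) [+--] → (-0.3362, -1.49058, -1.53162)–(-0.3362, -1.07502, -1.94718)  len=0.5877

Chained into 1 loop(s):
  loop 1: 10 segments, perimeter = 13.2090
Total perimeter = 13.209

loops=1 perimeter=13.209


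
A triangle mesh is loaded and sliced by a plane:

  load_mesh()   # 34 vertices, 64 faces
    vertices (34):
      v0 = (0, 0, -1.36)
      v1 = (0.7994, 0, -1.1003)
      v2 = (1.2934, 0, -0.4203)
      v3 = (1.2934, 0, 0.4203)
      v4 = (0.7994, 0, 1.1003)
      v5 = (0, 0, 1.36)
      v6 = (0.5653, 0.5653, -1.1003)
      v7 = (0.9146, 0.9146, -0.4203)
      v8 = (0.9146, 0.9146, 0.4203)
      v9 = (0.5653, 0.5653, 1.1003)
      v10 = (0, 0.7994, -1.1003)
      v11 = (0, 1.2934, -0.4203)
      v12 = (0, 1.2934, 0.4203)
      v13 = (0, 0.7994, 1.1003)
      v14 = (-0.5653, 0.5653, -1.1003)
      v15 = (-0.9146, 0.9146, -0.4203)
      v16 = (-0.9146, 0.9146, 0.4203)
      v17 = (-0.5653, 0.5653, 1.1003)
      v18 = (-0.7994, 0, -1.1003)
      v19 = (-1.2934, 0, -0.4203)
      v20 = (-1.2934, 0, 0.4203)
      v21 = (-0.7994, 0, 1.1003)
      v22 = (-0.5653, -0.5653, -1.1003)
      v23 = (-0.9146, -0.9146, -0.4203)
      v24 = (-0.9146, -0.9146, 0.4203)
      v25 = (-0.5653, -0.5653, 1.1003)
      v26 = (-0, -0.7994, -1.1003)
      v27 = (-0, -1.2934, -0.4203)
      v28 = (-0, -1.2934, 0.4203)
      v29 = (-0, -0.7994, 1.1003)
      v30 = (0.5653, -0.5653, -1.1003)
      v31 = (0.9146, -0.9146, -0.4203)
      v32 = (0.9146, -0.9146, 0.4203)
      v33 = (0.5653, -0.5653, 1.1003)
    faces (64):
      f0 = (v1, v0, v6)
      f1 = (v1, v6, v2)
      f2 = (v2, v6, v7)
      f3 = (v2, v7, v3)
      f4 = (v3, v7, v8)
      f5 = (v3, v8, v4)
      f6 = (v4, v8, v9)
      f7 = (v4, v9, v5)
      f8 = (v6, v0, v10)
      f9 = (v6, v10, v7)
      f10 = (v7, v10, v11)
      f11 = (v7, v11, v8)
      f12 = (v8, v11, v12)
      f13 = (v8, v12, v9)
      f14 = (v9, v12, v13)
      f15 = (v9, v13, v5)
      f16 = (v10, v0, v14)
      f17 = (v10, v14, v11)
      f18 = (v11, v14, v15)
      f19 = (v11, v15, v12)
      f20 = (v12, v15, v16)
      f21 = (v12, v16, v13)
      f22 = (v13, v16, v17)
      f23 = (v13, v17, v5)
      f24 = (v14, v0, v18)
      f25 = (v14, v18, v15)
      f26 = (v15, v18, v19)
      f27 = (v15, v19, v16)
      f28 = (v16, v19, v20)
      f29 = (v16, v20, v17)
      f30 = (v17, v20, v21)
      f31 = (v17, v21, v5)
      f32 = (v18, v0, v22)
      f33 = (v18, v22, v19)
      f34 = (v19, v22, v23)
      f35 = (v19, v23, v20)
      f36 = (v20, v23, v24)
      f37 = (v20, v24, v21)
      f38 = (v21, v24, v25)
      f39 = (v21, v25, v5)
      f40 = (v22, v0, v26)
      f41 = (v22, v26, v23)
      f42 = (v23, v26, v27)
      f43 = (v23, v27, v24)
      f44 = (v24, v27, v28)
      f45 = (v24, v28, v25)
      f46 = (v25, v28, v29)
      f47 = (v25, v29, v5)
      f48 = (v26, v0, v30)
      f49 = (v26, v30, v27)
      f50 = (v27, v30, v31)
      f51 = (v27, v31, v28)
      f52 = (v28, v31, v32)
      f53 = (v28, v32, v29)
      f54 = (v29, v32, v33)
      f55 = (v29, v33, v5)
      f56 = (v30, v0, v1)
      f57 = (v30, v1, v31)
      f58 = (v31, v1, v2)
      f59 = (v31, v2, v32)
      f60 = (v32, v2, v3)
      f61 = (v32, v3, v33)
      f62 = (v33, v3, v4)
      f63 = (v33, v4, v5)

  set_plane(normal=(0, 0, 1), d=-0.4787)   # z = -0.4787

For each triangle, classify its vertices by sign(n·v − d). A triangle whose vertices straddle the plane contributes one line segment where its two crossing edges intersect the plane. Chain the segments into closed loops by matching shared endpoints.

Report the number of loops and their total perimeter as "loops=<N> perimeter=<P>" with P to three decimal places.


loops=1 perimeter=7.660

Straddling triangles (16 of 64):
  (v1,v6,v2) [--+] → (1.23087, 0.0485493, -0.4787)–(1.25097, 0, -0.4787)  len=0.0525
  (v2,v6,v7) [+-+] → (1.23087, 0.0485493, -0.4787)–(0.884601, 0.884601, -0.4787)  len=0.9049
  (v6,v10,v7) [--+] → (0.836052, 0.904706, -0.4787)–(0.884601, 0.884601, -0.4787)  len=0.0525
  (v7,v10,v11) [+-+] → (0.836052, 0.904706, -0.4787)–(0, 1.25097, -0.4787)  len=0.9049
  (v10,v14,v11) [--+] → (-0.0485493, 1.23087, -0.4787)–(0, 1.25097, -0.4787)  len=0.0525
  (v11,v14,v15) [+-+] → (-0.0485493, 1.23087, -0.4787)–(-0.884601, 0.884601, -0.4787)  len=0.9049
  (v14,v18,v15) [--+] → (-0.904706, 0.836052, -0.4787)–(-0.884601, 0.884601, -0.4787)  len=0.0525
  (v15,v18,v19) [+-+] → (-0.904706, 0.836052, -0.4787)–(-1.25097, 0, -0.4787)  len=0.9049
  (v18,v22,v19) [--+] → (-1.23087, -0.0485493, -0.4787)–(-1.25097, 0, -0.4787)  len=0.0525
  (v19,v22,v23) [+-+] → (-1.23087, -0.0485493, -0.4787)–(-0.884601, -0.884601, -0.4787)  len=0.9049
  (v22,v26,v23) [--+] → (-0.836052, -0.904706, -0.4787)–(-0.884601, -0.884601, -0.4787)  len=0.0525
  (v23,v26,v27) [+-+] → (-0.836052, -0.904706, -0.4787)–(0, -1.25097, -0.4787)  len=0.9049
  (v26,v30,v27) [--+] → (0.0485493, -1.23087, -0.4787)–(0, -1.25097, -0.4787)  len=0.0525
  (v27,v30,v31) [+-+] → (0.0485493, -1.23087, -0.4787)–(0.884601, -0.884601, -0.4787)  len=0.9049
  (v30,v1,v31) [--+] → (0.904706, -0.836052, -0.4787)–(0.884601, -0.884601, -0.4787)  len=0.0525
  (v31,v1,v2) [+-+] → (0.904706, -0.836052, -0.4787)–(1.25097, 0, -0.4787)  len=0.9049

Chained into 1 loop(s):
  loop 1: 16 segments, perimeter = 7.6598
Total perimeter = 7.660


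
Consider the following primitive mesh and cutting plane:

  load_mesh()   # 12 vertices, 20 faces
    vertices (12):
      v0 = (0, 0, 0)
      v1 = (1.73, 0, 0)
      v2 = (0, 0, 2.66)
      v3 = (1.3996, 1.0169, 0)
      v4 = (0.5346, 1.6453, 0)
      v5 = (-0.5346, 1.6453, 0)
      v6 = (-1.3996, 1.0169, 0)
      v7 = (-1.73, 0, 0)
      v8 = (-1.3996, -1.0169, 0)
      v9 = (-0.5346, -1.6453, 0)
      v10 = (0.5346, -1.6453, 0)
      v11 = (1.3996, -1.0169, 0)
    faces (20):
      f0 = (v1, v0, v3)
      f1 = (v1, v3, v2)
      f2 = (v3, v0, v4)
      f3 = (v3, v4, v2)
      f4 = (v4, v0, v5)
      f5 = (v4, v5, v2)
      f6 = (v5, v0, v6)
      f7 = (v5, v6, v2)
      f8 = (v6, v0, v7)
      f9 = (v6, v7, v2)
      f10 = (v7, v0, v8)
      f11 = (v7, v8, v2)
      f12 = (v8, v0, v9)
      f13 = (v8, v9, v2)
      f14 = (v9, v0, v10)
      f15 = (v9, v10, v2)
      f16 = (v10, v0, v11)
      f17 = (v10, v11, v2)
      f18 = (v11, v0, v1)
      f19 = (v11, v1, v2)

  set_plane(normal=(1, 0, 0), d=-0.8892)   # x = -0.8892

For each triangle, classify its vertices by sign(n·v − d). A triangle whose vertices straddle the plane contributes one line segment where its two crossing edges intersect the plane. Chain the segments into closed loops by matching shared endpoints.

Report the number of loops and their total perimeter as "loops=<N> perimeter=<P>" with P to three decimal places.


Straddling triangles (8 of 20):
  (v5,v0,v6) [++-] → (-0.8892, 0.646061, 0)–(-0.8892, 1.38769, 0)  len=0.7416
  (v5,v6,v2) [+-+] → (-0.8892, 1.38769, 0)–(-0.8892, 0.646061, 0.970037)  len=1.2211
  (v6,v0,v7) [-+-] → (-0.8892, 0.646061, 0)–(-0.8892, 0, 0)  len=0.6461
  (v6,v7,v2) [--+] → (-0.8892, 0, 1.29279)–(-0.8892, 0.646061, 0.970037)  len=0.7222
  (v7,v0,v8) [-+-] → (-0.8892, 0, 0)–(-0.8892, -0.646061, 0)  len=0.6461
  (v7,v8,v2) [--+] → (-0.8892, -0.646061, 0.970037)–(-0.8892, 0, 1.29279)  len=0.7222
  (v8,v0,v9) [-++] → (-0.8892, -0.646061, 0)–(-0.8892, -1.38769, 0)  len=0.7416
  (v8,v9,v2) [-++] → (-0.8892, -1.38769, 0)–(-0.8892, -0.646061, 0.970037)  len=1.2211

Chained into 1 loop(s):
  loop 1: 8 segments, perimeter = 6.6619
Total perimeter = 6.662

loops=1 perimeter=6.662


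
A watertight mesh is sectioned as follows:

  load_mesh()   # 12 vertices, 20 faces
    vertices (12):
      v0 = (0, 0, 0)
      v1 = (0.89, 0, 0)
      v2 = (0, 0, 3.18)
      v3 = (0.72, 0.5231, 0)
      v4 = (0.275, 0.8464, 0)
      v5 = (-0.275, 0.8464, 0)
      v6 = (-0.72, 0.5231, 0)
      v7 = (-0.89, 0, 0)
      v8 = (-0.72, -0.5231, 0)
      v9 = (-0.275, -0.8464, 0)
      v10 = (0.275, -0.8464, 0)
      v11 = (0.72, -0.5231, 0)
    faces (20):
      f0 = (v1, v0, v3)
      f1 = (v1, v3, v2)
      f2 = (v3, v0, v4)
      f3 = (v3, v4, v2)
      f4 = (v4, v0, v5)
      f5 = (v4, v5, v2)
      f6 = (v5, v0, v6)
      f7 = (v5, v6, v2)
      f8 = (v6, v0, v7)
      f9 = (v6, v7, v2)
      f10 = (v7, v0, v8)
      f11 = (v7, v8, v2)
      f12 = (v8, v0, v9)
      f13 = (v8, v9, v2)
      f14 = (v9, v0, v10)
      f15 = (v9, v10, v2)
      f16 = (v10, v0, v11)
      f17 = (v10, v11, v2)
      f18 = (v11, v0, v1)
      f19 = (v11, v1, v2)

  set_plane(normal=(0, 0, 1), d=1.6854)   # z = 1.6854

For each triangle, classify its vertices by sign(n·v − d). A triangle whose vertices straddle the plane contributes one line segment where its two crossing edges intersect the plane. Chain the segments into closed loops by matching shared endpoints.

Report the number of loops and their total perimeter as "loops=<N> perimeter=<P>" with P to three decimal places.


Straddling triangles (10 of 20):
  (v1,v3,v2) [--+] → (0.3384, 0.245857, 1.6854)–(0.4183, 0, 1.6854)  len=0.2585
  (v3,v4,v2) [--+] → (0.12925, 0.397808, 1.6854)–(0.3384, 0.245857, 1.6854)  len=0.2585
  (v4,v5,v2) [--+] → (-0.12925, 0.397808, 1.6854)–(0.12925, 0.397808, 1.6854)  len=0.2585
  (v5,v6,v2) [--+] → (-0.3384, 0.245857, 1.6854)–(-0.12925, 0.397808, 1.6854)  len=0.2585
  (v6,v7,v2) [--+] → (-0.4183, 0, 1.6854)–(-0.3384, 0.245857, 1.6854)  len=0.2585
  (v7,v8,v2) [--+] → (-0.3384, -0.245857, 1.6854)–(-0.4183, 0, 1.6854)  len=0.2585
  (v8,v9,v2) [--+] → (-0.12925, -0.397808, 1.6854)–(-0.3384, -0.245857, 1.6854)  len=0.2585
  (v9,v10,v2) [--+] → (0.12925, -0.397808, 1.6854)–(-0.12925, -0.397808, 1.6854)  len=0.2585
  (v10,v11,v2) [--+] → (0.3384, -0.245857, 1.6854)–(0.12925, -0.397808, 1.6854)  len=0.2585
  (v11,v1,v2) [--+] → (0.4183, 0, 1.6854)–(0.3384, -0.245857, 1.6854)  len=0.2585

Chained into 1 loop(s):
  loop 1: 10 segments, perimeter = 2.5851
Total perimeter = 2.585

loops=1 perimeter=2.585


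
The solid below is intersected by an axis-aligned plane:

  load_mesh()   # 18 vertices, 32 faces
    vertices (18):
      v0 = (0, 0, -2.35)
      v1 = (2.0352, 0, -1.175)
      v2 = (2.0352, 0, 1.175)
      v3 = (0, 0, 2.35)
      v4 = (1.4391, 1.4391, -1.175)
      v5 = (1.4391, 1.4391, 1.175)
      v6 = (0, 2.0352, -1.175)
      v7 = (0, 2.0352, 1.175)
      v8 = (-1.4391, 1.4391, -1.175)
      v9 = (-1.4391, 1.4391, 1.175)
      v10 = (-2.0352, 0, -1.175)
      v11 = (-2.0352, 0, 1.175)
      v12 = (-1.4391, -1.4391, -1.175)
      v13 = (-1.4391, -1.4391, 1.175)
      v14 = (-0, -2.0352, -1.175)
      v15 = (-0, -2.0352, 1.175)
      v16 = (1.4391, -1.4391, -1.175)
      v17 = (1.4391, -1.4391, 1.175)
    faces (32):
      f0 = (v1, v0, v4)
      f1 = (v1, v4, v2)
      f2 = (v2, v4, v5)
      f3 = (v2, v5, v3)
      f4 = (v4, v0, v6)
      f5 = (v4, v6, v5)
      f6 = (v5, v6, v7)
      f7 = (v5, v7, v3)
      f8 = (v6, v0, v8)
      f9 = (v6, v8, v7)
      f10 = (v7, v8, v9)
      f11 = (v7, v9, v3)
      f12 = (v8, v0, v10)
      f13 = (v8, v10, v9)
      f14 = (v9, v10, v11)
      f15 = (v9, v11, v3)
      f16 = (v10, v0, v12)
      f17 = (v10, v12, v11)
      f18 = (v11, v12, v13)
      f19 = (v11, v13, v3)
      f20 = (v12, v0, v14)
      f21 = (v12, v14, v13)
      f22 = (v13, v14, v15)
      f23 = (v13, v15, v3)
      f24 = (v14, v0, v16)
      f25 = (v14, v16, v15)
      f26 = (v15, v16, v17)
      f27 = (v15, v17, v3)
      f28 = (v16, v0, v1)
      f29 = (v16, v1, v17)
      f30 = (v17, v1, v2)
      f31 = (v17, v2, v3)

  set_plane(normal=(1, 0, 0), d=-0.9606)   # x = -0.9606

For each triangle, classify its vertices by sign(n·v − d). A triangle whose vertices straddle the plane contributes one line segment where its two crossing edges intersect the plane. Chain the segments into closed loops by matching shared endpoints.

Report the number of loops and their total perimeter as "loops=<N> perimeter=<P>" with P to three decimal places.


Straddling triangles (12 of 32):
  (v6,v0,v8) [++-] → (-0.9606, 0.9606, -1.56569)–(-0.9606, 1.6373, -1.175)  len=0.7814
  (v6,v8,v7) [+-+] → (-0.9606, 1.6373, -1.175)–(-0.9606, 1.6373, -0.393626)  len=0.7814
  (v7,v8,v9) [+--] → (-0.9606, 1.6373, -0.393626)–(-0.9606, 1.6373, 1.175)  len=1.5686
  (v7,v9,v3) [+-+] → (-0.9606, 1.6373, 1.175)–(-0.9606, 0.9606, 1.56569)  len=0.7814
  (v8,v0,v10) [-+-] → (-0.9606, 0.9606, -1.56569)–(-0.9606, 0, -1.79541)  len=0.9877
  (v9,v11,v3) [--+] → (-0.9606, 0, 1.79541)–(-0.9606, 0.9606, 1.56569)  len=0.9877
  (v10,v0,v12) [-+-] → (-0.9606, 0, -1.79541)–(-0.9606, -0.9606, -1.56569)  len=0.9877
  (v11,v13,v3) [--+] → (-0.9606, -0.9606, 1.56569)–(-0.9606, 0, 1.79541)  len=0.9877
  (v12,v0,v14) [-++] → (-0.9606, -0.9606, -1.56569)–(-0.9606, -1.6373, -1.175)  len=0.7814
  (v12,v14,v13) [-+-] → (-0.9606, -1.6373, -1.175)–(-0.9606, -1.6373, 0.393626)  len=1.5686
  (v13,v14,v15) [-++] → (-0.9606, -1.6373, 0.393626)–(-0.9606, -1.6373, 1.175)  len=0.7814
  (v13,v15,v3) [-++] → (-0.9606, -1.6373, 1.175)–(-0.9606, -0.9606, 1.56569)  len=0.7814

Chained into 1 loop(s):
  loop 1: 12 segments, perimeter = 11.7763
Total perimeter = 11.776

loops=1 perimeter=11.776


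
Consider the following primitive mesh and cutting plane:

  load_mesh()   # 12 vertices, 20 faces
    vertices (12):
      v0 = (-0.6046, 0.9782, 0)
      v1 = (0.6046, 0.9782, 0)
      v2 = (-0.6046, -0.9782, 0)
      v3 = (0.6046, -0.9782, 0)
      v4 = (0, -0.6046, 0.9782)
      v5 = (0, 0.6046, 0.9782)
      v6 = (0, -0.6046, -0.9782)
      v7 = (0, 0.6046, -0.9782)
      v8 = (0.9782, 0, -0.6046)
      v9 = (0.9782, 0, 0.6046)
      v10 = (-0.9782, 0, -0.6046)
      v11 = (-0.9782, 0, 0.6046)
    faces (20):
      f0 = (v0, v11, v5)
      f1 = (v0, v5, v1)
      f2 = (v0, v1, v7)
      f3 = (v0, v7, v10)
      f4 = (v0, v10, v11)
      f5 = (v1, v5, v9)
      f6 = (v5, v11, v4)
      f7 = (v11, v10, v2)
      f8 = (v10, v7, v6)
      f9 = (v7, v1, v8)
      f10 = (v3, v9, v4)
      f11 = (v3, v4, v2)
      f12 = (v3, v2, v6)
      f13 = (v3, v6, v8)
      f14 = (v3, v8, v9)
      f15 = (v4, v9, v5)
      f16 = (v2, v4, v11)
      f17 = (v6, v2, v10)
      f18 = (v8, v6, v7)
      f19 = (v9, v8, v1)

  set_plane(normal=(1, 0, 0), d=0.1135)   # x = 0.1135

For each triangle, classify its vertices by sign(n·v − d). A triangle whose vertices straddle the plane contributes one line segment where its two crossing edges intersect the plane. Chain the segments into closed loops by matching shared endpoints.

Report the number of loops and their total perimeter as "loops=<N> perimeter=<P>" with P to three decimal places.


loops=1 perimeter=6.334

Straddling triangles (10 of 20):
  (v0,v5,v1) [--+] → (0.1135, 0.674735, 0.794565)–(0.1135, 0.9782, 0)  len=0.8505
  (v0,v1,v7) [-+-] → (0.1135, 0.9782, 0)–(0.1135, 0.674735, -0.794565)  len=0.8505
  (v1,v5,v9) [+-+] → (0.1135, 0.674735, 0.794565)–(0.1135, 0.534449, 0.934851)  len=0.1984
  (v7,v1,v8) [-++] → (0.1135, 0.674735, -0.794565)–(0.1135, 0.534449, -0.934851)  len=0.1984
  (v3,v9,v4) [++-] → (0.1135, -0.534449, 0.934851)–(0.1135, -0.674735, 0.794565)  len=0.1984
  (v3,v4,v2) [+--] → (0.1135, -0.674735, 0.794565)–(0.1135, -0.9782, 0)  len=0.8505
  (v3,v2,v6) [+--] → (0.1135, -0.9782, 0)–(0.1135, -0.674735, -0.794565)  len=0.8505
  (v3,v6,v8) [+-+] → (0.1135, -0.674735, -0.794565)–(0.1135, -0.534449, -0.934851)  len=0.1984
  (v4,v9,v5) [-+-] → (0.1135, -0.534449, 0.934851)–(0.1135, 0.534449, 0.934851)  len=1.0689
  (v8,v6,v7) [+--] → (0.1135, -0.534449, -0.934851)–(0.1135, 0.534449, -0.934851)  len=1.0689

Chained into 1 loop(s):
  loop 1: 10 segments, perimeter = 6.3335
Total perimeter = 6.334


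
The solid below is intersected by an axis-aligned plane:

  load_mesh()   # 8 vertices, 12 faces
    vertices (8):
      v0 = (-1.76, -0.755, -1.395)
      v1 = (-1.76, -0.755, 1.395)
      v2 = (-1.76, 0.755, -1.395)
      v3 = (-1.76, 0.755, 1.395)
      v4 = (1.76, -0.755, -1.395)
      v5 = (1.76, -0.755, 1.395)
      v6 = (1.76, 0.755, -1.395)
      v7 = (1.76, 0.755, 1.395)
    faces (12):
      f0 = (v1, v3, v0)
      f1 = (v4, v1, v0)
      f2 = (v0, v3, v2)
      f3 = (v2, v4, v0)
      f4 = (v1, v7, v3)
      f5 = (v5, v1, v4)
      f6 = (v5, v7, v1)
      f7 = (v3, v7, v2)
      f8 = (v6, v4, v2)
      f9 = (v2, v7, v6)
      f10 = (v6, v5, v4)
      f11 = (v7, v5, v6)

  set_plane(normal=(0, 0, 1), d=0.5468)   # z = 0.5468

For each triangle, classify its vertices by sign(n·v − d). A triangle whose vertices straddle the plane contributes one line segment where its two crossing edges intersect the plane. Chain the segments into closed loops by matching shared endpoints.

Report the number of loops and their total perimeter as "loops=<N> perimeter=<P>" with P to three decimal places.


Straddling triangles (8 of 12):
  (v1,v3,v0) [++-] → (-1.76, 0.295938, 0.5468)–(-1.76, -0.755, 0.5468)  len=1.0509
  (v4,v1,v0) [-+-] → (-0.68987, -0.755, 0.5468)–(-1.76, -0.755, 0.5468)  len=1.0701
  (v0,v3,v2) [-+-] → (-1.76, 0.295938, 0.5468)–(-1.76, 0.755, 0.5468)  len=0.4591
  (v5,v1,v4) [++-] → (-0.68987, -0.755, 0.5468)–(1.76, -0.755, 0.5468)  len=2.4499
  (v3,v7,v2) [++-] → (0.68987, 0.755, 0.5468)–(-1.76, 0.755, 0.5468)  len=2.4499
  (v2,v7,v6) [-+-] → (0.68987, 0.755, 0.5468)–(1.76, 0.755, 0.5468)  len=1.0701
  (v6,v5,v4) [-+-] → (1.76, -0.295938, 0.5468)–(1.76, -0.755, 0.5468)  len=0.4591
  (v7,v5,v6) [++-] → (1.76, -0.295938, 0.5468)–(1.76, 0.755, 0.5468)  len=1.0509

Chained into 1 loop(s):
  loop 1: 8 segments, perimeter = 10.0600
Total perimeter = 10.060

loops=1 perimeter=10.060


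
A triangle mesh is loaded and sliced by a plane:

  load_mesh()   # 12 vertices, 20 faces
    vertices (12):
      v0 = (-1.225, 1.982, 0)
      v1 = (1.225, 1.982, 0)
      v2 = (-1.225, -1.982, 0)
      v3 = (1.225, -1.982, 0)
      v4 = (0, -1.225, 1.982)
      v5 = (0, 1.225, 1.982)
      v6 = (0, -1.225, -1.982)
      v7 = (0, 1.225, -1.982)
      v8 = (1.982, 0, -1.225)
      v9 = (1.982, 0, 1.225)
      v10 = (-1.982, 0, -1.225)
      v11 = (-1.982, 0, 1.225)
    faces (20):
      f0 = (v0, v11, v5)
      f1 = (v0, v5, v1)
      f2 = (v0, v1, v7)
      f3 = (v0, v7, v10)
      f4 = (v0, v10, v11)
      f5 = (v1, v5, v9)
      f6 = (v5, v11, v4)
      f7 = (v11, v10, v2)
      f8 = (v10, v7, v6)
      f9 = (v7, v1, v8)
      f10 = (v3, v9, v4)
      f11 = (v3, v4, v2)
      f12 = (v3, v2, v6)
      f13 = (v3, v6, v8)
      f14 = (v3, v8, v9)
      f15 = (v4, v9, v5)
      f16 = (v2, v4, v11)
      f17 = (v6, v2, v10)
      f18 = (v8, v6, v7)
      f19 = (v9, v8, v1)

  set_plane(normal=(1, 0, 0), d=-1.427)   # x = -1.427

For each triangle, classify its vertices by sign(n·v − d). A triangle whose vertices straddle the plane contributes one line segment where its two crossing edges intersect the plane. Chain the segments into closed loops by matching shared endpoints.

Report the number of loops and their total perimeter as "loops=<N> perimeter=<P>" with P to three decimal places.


Straddling triangles (8 of 20):
  (v0,v11,v5) [+-+] → (-1.427, 1.45312, 0.326882)–(-1.427, 0.343025, 1.43698)  len=1.5699
  (v0,v7,v10) [++-] → (-1.427, 0.343025, -1.43698)–(-1.427, 1.45312, -0.326882)  len=1.5699
  (v0,v10,v11) [+--] → (-1.427, 1.45312, -0.326882)–(-1.427, 1.45312, 0.326882)  len=0.6538
  (v5,v11,v4) [+-+] → (-1.427, 0.343025, 1.43698)–(-1.427, -0.343025, 1.43698)  len=0.6860
  (v11,v10,v2) [--+] → (-1.427, -1.45312, -0.326882)–(-1.427, -1.45312, 0.326882)  len=0.6538
  (v10,v7,v6) [-++] → (-1.427, 0.343025, -1.43698)–(-1.427, -0.343025, -1.43698)  len=0.6860
  (v2,v4,v11) [++-] → (-1.427, -0.343025, 1.43698)–(-1.427, -1.45312, 0.326882)  len=1.5699
  (v6,v2,v10) [++-] → (-1.427, -1.45312, -0.326882)–(-1.427, -0.343025, -1.43698)  len=1.5699

Chained into 1 loop(s):
  loop 1: 8 segments, perimeter = 8.9593
Total perimeter = 8.959

loops=1 perimeter=8.959


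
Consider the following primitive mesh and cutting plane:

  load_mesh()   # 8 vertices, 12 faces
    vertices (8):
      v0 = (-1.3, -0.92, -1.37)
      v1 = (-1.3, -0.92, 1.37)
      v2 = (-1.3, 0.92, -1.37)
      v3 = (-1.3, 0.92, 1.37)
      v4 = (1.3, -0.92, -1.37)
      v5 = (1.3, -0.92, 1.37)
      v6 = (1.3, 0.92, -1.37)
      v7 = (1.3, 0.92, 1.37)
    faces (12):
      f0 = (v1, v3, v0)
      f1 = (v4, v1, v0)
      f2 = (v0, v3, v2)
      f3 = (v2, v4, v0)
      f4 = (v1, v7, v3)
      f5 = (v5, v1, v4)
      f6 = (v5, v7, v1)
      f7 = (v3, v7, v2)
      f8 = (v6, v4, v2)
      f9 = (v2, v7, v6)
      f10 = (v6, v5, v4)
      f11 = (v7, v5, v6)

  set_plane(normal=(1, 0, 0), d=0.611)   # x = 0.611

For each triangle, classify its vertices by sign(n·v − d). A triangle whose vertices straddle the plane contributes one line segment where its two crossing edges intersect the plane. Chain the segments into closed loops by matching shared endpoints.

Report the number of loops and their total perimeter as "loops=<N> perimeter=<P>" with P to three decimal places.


loops=1 perimeter=9.160

Straddling triangles (8 of 12):
  (v4,v1,v0) [+--] → (0.611, -0.92, -0.6439)–(0.611, -0.92, -1.37)  len=0.7261
  (v2,v4,v0) [-+-] → (0.611, -0.4324, -1.37)–(0.611, -0.92, -1.37)  len=0.4876
  (v1,v7,v3) [-+-] → (0.611, 0.4324, 1.37)–(0.611, 0.92, 1.37)  len=0.4876
  (v5,v1,v4) [+-+] → (0.611, -0.92, 1.37)–(0.611, -0.92, -0.6439)  len=2.0139
  (v5,v7,v1) [++-] → (0.611, 0.4324, 1.37)–(0.611, -0.92, 1.37)  len=1.3524
  (v3,v7,v2) [-+-] → (0.611, 0.92, 1.37)–(0.611, 0.92, 0.6439)  len=0.7261
  (v6,v4,v2) [++-] → (0.611, -0.4324, -1.37)–(0.611, 0.92, -1.37)  len=1.3524
  (v2,v7,v6) [-++] → (0.611, 0.92, 0.6439)–(0.611, 0.92, -1.37)  len=2.0139

Chained into 1 loop(s):
  loop 1: 8 segments, perimeter = 9.1600
Total perimeter = 9.160


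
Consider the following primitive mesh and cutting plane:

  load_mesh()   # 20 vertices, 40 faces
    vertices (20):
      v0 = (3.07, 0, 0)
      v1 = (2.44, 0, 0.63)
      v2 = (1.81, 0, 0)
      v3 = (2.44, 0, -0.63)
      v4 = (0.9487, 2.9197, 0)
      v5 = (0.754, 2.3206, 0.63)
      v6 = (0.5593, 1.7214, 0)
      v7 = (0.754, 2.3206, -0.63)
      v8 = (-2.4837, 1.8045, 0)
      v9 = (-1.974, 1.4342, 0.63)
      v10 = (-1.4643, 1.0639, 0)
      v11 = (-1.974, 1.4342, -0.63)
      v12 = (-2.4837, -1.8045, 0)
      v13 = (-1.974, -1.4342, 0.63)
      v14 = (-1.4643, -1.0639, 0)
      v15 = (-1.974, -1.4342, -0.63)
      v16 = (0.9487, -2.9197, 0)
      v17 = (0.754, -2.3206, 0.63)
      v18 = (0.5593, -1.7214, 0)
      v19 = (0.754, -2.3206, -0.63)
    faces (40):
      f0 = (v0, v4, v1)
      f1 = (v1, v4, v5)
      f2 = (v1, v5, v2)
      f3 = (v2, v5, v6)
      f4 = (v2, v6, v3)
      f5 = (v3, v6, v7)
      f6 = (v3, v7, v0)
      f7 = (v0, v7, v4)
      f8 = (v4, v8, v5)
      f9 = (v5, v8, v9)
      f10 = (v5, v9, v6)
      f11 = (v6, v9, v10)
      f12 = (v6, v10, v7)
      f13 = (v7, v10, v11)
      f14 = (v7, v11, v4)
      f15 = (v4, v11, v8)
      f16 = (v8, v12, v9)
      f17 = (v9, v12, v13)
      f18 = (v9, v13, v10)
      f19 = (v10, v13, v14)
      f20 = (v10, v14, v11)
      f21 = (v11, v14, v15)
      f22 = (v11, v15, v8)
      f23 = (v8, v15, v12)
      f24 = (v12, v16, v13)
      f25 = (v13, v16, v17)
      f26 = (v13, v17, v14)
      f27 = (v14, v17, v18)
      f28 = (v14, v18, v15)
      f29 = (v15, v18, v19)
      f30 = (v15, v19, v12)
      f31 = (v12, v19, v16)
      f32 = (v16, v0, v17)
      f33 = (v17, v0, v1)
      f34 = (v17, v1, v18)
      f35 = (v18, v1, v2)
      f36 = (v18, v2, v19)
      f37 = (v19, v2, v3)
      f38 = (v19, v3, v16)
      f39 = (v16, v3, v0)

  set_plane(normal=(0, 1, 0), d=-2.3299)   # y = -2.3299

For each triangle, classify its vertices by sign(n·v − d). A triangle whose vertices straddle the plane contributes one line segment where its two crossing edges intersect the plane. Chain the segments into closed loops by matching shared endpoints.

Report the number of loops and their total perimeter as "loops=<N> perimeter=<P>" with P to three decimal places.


loops=1 perimeter=5.230

Straddling triangles (6 of 40):
  (v12,v16,v13) [+-+] → (-0.866606, -2.3299, 0)–(-0.211723, -2.3299, 0.250134)  len=0.7010
  (v13,v16,v17) [+-+] → (-0.211723, -2.3299, 0.250134)–(0.757022, -2.3299, 0.62022)  len=1.0370
  (v12,v19,v16) [++-] → (0.757022, -2.3299, -0.62022)–(-0.866606, -2.3299, 0)  len=1.7381
  (v16,v0,v17) [-++] → (1.37722, -2.3299, 0)–(0.757022, -2.3299, 0.62022)  len=0.8771
  (v19,v3,v16) [++-] → (1.24995, -2.3299, -0.127264)–(0.757022, -2.3299, -0.62022)  len=0.6971
  (v16,v3,v0) [-++] → (1.24995, -2.3299, -0.127264)–(1.37722, -2.3299, 0)  len=0.1800

Chained into 1 loop(s):
  loop 1: 6 segments, perimeter = 5.2303
Total perimeter = 5.230


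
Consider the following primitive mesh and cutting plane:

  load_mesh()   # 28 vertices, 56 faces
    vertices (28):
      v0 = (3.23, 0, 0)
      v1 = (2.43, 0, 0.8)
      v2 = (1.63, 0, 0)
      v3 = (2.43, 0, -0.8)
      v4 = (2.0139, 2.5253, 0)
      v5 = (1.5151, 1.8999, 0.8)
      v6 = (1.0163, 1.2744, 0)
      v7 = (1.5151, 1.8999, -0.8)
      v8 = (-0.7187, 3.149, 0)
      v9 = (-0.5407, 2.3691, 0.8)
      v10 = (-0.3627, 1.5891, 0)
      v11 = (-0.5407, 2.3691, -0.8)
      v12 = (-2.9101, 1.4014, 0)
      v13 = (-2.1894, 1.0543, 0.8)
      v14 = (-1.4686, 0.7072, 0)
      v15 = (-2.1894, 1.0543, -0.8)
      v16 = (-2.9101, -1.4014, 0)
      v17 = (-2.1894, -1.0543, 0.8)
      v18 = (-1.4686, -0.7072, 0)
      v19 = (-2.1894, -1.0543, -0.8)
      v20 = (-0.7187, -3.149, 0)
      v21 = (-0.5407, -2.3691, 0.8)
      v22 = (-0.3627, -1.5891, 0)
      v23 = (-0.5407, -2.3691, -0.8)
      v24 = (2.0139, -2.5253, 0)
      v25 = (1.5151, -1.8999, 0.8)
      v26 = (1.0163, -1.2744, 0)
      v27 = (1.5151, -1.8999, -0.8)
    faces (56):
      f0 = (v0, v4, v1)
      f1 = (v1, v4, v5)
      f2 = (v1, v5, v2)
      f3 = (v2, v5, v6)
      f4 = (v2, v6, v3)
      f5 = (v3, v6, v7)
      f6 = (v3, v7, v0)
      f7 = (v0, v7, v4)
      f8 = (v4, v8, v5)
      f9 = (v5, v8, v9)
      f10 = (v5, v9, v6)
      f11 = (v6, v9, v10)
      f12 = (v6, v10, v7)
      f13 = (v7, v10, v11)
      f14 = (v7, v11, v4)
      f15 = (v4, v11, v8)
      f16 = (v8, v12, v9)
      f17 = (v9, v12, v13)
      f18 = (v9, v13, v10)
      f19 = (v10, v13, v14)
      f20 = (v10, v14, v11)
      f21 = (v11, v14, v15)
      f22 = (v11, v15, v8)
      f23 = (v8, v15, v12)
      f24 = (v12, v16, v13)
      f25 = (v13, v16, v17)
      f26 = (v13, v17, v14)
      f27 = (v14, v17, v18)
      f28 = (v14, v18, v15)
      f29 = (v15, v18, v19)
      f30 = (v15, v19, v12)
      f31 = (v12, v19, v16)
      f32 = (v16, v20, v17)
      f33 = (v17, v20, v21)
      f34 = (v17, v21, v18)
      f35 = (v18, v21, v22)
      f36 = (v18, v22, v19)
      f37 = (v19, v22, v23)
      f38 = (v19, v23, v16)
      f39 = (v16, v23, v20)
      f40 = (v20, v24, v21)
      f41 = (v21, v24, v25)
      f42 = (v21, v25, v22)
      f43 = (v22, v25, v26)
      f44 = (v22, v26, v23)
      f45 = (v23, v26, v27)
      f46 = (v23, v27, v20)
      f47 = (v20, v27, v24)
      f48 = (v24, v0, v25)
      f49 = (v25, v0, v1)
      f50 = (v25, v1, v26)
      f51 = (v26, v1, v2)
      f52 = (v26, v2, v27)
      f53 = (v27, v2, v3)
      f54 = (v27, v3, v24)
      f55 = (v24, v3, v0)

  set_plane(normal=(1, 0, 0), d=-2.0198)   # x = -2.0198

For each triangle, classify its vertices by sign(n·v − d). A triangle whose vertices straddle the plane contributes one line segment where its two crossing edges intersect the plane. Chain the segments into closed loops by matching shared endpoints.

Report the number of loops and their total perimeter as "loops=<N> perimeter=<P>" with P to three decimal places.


Straddling triangles (18 of 56):
  (v8,v12,v9) [+-+] → (-2.0198, 2.1114, 0)–(-2.0198, 1.76501, 0.300599)  len=0.4586
  (v9,v12,v13) [+--] → (-2.0198, 1.76501, 0.300599)–(-2.0198, 1.18955, 0.8)  len=0.7619
  (v9,v13,v10) [+-+] → (-2.0198, 1.18955, 0.8)–(-2.0198, 1.10395, 0.725724)  len=0.1133
  (v10,v13,v14) [+-+] → (-2.0198, 1.10395, 0.725724)–(-2.0198, 0.972629, 0.611765)  len=0.1739
  (v11,v14,v15) [++-] → (-2.0198, 0.972629, -0.611765)–(-2.0198, 1.18955, -0.8)  len=0.2872
  (v11,v15,v8) [+-+] → (-2.0198, 1.18955, -0.8)–(-2.0198, 1.29586, -0.707745)  len=0.1408
  (v8,v15,v12) [+--] → (-2.0198, 1.29586, -0.707745)–(-2.0198, 2.1114, 0)  len=1.0798
  (v13,v17,v14) [--+] → (-2.0198, -0.639829, 0.611765)–(-2.0198, 0.972629, 0.611765)  len=1.6125
  (v14,v17,v18) [+-+] → (-2.0198, -0.639829, 0.611765)–(-2.0198, -0.972629, 0.611765)  len=0.3328
  (v14,v18,v15) [++-] → (-2.0198, 0.639829, -0.611765)–(-2.0198, 0.972629, -0.611765)  len=0.3328
  (v15,v18,v19) [-+-] → (-2.0198, 0.639829, -0.611765)–(-2.0198, -0.972629, -0.611765)  len=1.6125
  (v16,v20,v17) [-+-] → (-2.0198, -2.1114, 0)–(-2.0198, -1.29586, 0.707745)  len=1.0798
  (v17,v20,v21) [-++] → (-2.0198, -1.29586, 0.707745)–(-2.0198, -1.18955, 0.8)  len=0.1408
  (v17,v21,v18) [-++] → (-2.0198, -1.18955, 0.8)–(-2.0198, -0.972629, 0.611765)  len=0.2872
  (v18,v22,v19) [++-] → (-2.0198, -1.10395, -0.725724)–(-2.0198, -0.972629, -0.611765)  len=0.1739
  (v19,v22,v23) [-++] → (-2.0198, -1.10395, -0.725724)–(-2.0198, -1.18955, -0.8)  len=0.1133
  (v19,v23,v16) [-+-] → (-2.0198, -1.18955, -0.8)–(-2.0198, -1.76501, -0.300599)  len=0.7619
  (v16,v23,v20) [-++] → (-2.0198, -1.76501, -0.300599)–(-2.0198, -2.1114, 0)  len=0.4586

Chained into 1 loop(s):
  loop 1: 18 segments, perimeter = 9.9216
Total perimeter = 9.922

loops=1 perimeter=9.922
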